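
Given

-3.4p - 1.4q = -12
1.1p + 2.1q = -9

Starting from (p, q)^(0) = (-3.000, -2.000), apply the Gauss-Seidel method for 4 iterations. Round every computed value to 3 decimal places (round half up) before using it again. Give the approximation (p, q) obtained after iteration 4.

(6.726, -7.809)

Iteration 1:
  p = (-12 - (-1.4)·-2.000) / (-3.4) = 4.353
  q = (-9 - (1.1)·4.353) / (2.1) = -6.566
Iteration 2:
  p = (-12 - (-1.4)·-6.566) / (-3.4) = 6.233
  q = (-9 - (1.1)·6.233) / (2.1) = -7.551
Iteration 3:
  p = (-12 - (-1.4)·-7.551) / (-3.4) = 6.639
  q = (-9 - (1.1)·6.639) / (2.1) = -7.763
Iteration 4:
  p = (-12 - (-1.4)·-7.763) / (-3.4) = 6.726
  q = (-9 - (1.1)·6.726) / (2.1) = -7.809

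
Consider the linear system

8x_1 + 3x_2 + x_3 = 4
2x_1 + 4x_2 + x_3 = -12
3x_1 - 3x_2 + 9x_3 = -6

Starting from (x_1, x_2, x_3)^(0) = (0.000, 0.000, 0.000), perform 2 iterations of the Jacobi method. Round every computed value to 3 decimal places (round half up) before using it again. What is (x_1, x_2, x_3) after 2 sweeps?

(1.708, -3.083, -1.833)

Iteration 1:
  x_1 = (4 - (3)·0.000 - (1)·0.000) / (8) = 0.500
  x_2 = (-12 - (2)·0.000 - (1)·0.000) / (4) = -3.000
  x_3 = (-6 - (3)·0.000 - (-3)·0.000) / (9) = -0.667
Iteration 2:
  x_1 = (4 - (3)·-3.000 - (1)·-0.667) / (8) = 1.708
  x_2 = (-12 - (2)·0.500 - (1)·-0.667) / (4) = -3.083
  x_3 = (-6 - (3)·0.500 - (-3)·-3.000) / (9) = -1.833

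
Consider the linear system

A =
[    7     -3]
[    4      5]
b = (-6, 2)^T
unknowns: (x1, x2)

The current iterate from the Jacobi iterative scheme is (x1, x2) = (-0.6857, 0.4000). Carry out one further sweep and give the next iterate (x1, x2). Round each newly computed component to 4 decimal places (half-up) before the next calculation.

(-0.6857, 0.9486)

One sweep:
  x1 = (-6 - (-3)·0.4000) / (7) = -0.6857
  x2 = (2 - (4)·-0.6857) / (5) = 0.9486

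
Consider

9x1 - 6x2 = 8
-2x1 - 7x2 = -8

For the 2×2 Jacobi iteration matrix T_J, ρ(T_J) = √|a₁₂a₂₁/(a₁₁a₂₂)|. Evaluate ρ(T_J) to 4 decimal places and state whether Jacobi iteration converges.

0.4364

a₁₂a₂₁/(a₁₁a₂₂) = (-6)·(-2) / ((9)·(-7)) = -0.190476
ρ = √|-0.190476| = √0.190476 = 0.4364
ρ < 1, so Jacobi converges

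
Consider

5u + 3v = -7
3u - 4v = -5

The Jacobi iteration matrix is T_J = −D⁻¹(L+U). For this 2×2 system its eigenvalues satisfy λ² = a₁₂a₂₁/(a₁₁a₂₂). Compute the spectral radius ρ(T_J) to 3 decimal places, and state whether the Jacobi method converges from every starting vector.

0.671

a₁₂a₂₁/(a₁₁a₂₂) = (3)·(3) / ((5)·(-4)) = -0.450000
ρ = √|-0.450000| = √0.450000 = 0.671
ρ < 1, so Jacobi converges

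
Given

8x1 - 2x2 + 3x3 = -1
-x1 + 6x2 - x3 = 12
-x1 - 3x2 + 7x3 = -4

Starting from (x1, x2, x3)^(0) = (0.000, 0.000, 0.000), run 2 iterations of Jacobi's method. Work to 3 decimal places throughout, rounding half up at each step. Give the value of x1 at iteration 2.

Iteration 1:
  x1 = (-1 - (-2)·0.000 - (3)·0.000) / (8) = -0.125
  x2 = (12 - (-1)·0.000 - (-1)·0.000) / (6) = 2.000
  x3 = (-4 - (-1)·0.000 - (-3)·0.000) / (7) = -0.571
Iteration 2:
  x1 = (-1 - (-2)·2.000 - (3)·-0.571) / (8) = 0.589
  x2 = (12 - (-1)·-0.125 - (-1)·-0.571) / (6) = 1.884
  x3 = (-4 - (-1)·-0.125 - (-3)·2.000) / (7) = 0.268

0.589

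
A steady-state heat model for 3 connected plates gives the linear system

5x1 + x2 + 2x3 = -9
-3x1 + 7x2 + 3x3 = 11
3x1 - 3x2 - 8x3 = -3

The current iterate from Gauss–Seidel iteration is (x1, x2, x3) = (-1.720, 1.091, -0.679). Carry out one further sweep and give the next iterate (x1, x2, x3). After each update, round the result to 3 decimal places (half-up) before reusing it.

One sweep:
  x1 = (-9 - (1)·1.091 - (2)·-0.679) / (5) = -1.747
  x2 = (11 - (-3)·-1.747 - (3)·-0.679) / (7) = 1.114
  x3 = (-3 - (3)·-1.747 - (-3)·1.114) / (-8) = -0.698

(-1.747, 1.114, -0.698)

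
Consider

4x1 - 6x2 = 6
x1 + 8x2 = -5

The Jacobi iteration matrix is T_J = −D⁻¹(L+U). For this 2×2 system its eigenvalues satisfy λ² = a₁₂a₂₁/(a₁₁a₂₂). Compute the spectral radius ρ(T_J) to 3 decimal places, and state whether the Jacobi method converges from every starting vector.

a₁₂a₂₁/(a₁₁a₂₂) = (-6)·(1) / ((4)·(8)) = -0.187500
ρ = √|-0.187500| = √0.187500 = 0.433
ρ < 1, so Jacobi converges

0.433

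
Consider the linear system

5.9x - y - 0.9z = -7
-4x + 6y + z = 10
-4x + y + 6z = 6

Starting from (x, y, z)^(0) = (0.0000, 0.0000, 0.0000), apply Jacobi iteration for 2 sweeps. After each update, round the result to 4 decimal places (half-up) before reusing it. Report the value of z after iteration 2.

Iteration 1:
  x = (-7 - (-1)·0.0000 - (-0.9)·0.0000) / (5.9) = -1.1864
  y = (10 - (-4)·0.0000 - (1)·0.0000) / (6) = 1.6667
  z = (6 - (-4)·0.0000 - (1)·0.0000) / (6) = 1.0000
Iteration 2:
  x = (-7 - (-1)·1.6667 - (-0.9)·1.0000) / (5.9) = -0.7514
  y = (10 - (-4)·-1.1864 - (1)·1.0000) / (6) = 0.7091
  z = (6 - (-4)·-1.1864 - (1)·1.6667) / (6) = -0.0687

-0.0687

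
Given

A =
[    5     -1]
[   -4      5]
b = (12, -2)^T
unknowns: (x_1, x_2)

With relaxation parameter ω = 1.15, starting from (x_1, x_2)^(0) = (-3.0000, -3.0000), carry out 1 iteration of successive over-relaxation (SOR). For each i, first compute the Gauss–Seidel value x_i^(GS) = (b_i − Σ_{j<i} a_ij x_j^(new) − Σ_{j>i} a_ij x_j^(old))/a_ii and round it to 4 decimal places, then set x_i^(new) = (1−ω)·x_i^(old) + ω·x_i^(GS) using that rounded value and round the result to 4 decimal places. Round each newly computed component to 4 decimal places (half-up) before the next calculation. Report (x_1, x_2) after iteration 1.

Iteration 1:
  x_1: GS value = (12 - (-1)·-3.0000) / (5) = 1.8000;  x_1 ← (1−ω)·-3.0000 + ω·1.8000 = 2.5200
  x_2: GS value = (-2 - (-4)·2.5200) / (5) = 1.6160;  x_2 ← (1−ω)·-3.0000 + ω·1.6160 = 2.3084

(2.5200, 2.3084)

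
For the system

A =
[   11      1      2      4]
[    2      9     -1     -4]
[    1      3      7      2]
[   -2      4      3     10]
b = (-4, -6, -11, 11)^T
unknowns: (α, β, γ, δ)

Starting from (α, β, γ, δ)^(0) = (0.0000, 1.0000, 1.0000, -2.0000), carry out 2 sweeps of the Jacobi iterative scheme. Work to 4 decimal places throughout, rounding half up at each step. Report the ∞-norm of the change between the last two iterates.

1.7245

Iteration 1:
  α = (-4 - (1)·1.0000 - (2)·1.0000 - (4)·-2.0000) / (11) = 0.0909
  β = (-6 - (2)·0.0000 - (-1)·1.0000 - (-4)·-2.0000) / (9) = -1.4444
  γ = (-11 - (1)·0.0000 - (3)·1.0000 - (2)·-2.0000) / (7) = -1.4286
  δ = (11 - (-2)·0.0000 - (4)·1.0000 - (3)·1.0000) / (10) = 0.4000
Iteration 2:
  α = (-4 - (1)·-1.4444 - (2)·-1.4286 - (4)·0.4000) / (11) = -0.1180
  β = (-6 - (2)·0.0909 - (-1)·-1.4286 - (-4)·0.4000) / (9) = -0.6678
  γ = (-11 - (1)·0.0909 - (3)·-1.4444 - (2)·0.4000) / (7) = -1.0797
  δ = (11 - (-2)·0.0909 - (4)·-1.4444 - (3)·-1.4286) / (10) = 2.1245
Change: (-0.2089, 0.7766, 0.3489, 1.7245) → max |·| = 1.7245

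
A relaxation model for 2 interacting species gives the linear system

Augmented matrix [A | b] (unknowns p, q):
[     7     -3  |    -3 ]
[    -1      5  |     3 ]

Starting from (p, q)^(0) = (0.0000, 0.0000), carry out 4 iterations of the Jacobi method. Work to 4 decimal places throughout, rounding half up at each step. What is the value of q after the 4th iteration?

0.5584

Iteration 1:
  p = (-3 - (-3)·0.0000) / (7) = -0.4286
  q = (3 - (-1)·0.0000) / (5) = 0.6000
Iteration 2:
  p = (-3 - (-3)·0.6000) / (7) = -0.1714
  q = (3 - (-1)·-0.4286) / (5) = 0.5143
Iteration 3:
  p = (-3 - (-3)·0.5143) / (7) = -0.2082
  q = (3 - (-1)·-0.1714) / (5) = 0.5657
Iteration 4:
  p = (-3 - (-3)·0.5657) / (7) = -0.1861
  q = (3 - (-1)·-0.2082) / (5) = 0.5584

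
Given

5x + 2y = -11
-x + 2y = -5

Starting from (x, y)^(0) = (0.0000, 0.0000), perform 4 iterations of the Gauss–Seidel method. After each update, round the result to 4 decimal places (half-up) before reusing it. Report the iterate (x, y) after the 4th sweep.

Iteration 1:
  x = (-11 - (2)·0.0000) / (5) = -2.2000
  y = (-5 - (-1)·-2.2000) / (2) = -3.6000
Iteration 2:
  x = (-11 - (2)·-3.6000) / (5) = -0.7600
  y = (-5 - (-1)·-0.7600) / (2) = -2.8800
Iteration 3:
  x = (-11 - (2)·-2.8800) / (5) = -1.0480
  y = (-5 - (-1)·-1.0480) / (2) = -3.0240
Iteration 4:
  x = (-11 - (2)·-3.0240) / (5) = -0.9904
  y = (-5 - (-1)·-0.9904) / (2) = -2.9952

(-0.9904, -2.9952)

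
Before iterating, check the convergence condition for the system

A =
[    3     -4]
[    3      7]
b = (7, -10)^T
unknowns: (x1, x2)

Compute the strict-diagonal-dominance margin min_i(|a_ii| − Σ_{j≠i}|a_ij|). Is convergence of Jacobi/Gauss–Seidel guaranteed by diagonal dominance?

-1

row 1: |3| − (4) = -1
row 2: |7| − (3) = 4
minimum over rows = -1 → not strictly diagonally dominant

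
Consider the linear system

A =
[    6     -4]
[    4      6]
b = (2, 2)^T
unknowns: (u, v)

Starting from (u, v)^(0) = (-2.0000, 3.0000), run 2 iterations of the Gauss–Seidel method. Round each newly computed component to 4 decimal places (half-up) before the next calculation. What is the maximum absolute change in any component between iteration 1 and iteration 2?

2.8148

Iteration 1:
  u = (2 - (-4)·3.0000) / (6) = 2.3333
  v = (2 - (4)·2.3333) / (6) = -1.2222
Iteration 2:
  u = (2 - (-4)·-1.2222) / (6) = -0.4815
  v = (2 - (4)·-0.4815) / (6) = 0.6543
Change: (-2.8148, 1.8765) → max |·| = 2.8148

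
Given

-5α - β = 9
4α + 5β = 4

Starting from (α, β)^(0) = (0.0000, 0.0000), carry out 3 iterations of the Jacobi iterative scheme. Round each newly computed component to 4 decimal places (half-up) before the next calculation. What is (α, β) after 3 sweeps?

Iteration 1:
  α = (9 - (-1)·0.0000) / (-5) = -1.8000
  β = (4 - (4)·0.0000) / (5) = 0.8000
Iteration 2:
  α = (9 - (-1)·0.8000) / (-5) = -1.9600
  β = (4 - (4)·-1.8000) / (5) = 2.2400
Iteration 3:
  α = (9 - (-1)·2.2400) / (-5) = -2.2480
  β = (4 - (4)·-1.9600) / (5) = 2.3680

(-2.2480, 2.3680)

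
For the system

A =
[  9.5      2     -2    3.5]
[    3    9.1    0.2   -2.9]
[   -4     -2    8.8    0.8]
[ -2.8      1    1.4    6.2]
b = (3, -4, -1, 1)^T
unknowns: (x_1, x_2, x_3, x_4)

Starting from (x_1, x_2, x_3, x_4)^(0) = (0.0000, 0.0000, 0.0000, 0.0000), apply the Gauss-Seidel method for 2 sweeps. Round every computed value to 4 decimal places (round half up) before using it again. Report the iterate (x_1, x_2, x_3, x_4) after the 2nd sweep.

Iteration 1:
  x_1 = (3 - (2)·0.0000 - (-2)·0.0000 - (3.5)·0.0000) / (9.5) = 0.3158
  x_2 = (-4 - (3)·0.3158 - (0.2)·0.0000 - (-2.9)·0.0000) / (9.1) = -0.5437
  x_3 = (-1 - (-4)·0.3158 - (-2)·-0.5437 - (0.8)·0.0000) / (8.8) = -0.0937
  x_4 = (1 - (-2.8)·0.3158 - (1)·-0.5437 - (1.4)·-0.0937) / (6.2) = 0.4128
Iteration 2:
  x_1 = (3 - (2)·-0.5437 - (-2)·-0.0937 - (3.5)·0.4128) / (9.5) = 0.2584
  x_2 = (-4 - (3)·0.2584 - (0.2)·-0.0937 - (-2.9)·0.4128) / (9.1) = -0.3911
  x_3 = (-1 - (-4)·0.2584 - (-2)·-0.3911 - (0.8)·0.4128) / (8.8) = -0.1226
  x_4 = (1 - (-2.8)·0.2584 - (1)·-0.3911 - (1.4)·-0.1226) / (6.2) = 0.3688

(0.2584, -0.3911, -0.1226, 0.3688)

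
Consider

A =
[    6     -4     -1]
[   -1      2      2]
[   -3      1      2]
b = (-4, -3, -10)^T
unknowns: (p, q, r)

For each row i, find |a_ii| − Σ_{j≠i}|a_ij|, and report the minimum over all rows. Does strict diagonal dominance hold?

-2

row 1: |6| − (4+1) = 1
row 2: |2| − (1+2) = -1
row 3: |2| − (3+1) = -2
minimum over rows = -2 → not strictly diagonally dominant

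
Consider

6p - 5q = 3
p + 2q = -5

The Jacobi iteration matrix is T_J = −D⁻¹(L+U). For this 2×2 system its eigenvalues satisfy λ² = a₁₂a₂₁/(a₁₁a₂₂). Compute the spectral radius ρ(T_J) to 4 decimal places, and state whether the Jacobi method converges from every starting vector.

a₁₂a₂₁/(a₁₁a₂₂) = (-5)·(1) / ((6)·(2)) = -0.416667
ρ = √|-0.416667| = √0.416667 = 0.6455
ρ < 1, so Jacobi converges

0.6455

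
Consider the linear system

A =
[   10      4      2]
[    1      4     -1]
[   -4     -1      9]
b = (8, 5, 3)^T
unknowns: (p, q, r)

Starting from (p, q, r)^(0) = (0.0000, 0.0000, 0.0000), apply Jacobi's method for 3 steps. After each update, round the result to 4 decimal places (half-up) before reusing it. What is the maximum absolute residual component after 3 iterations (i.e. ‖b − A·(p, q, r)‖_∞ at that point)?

0.5312

Iteration 1:
  p = (8 - (4)·0.0000 - (2)·0.0000) / (10) = 0.8000
  q = (5 - (1)·0.0000 - (-1)·0.0000) / (4) = 1.2500
  r = (3 - (-4)·0.0000 - (-1)·0.0000) / (9) = 0.3333
Iteration 2:
  p = (8 - (4)·1.2500 - (2)·0.3333) / (10) = 0.2333
  q = (5 - (1)·0.8000 - (-1)·0.3333) / (4) = 1.1333
  r = (3 - (-4)·0.8000 - (-1)·1.2500) / (9) = 0.8278
Iteration 3:
  p = (8 - (4)·1.1333 - (2)·0.8278) / (10) = 0.1811
  q = (5 - (1)·0.2333 - (-1)·0.8278) / (4) = 1.3986
  r = (3 - (-4)·0.2333 - (-1)·1.1333) / (9) = 0.5629
Residual b − A·x = (-0.5312, -0.2126, 0.0569); ∞-norm = 0.5312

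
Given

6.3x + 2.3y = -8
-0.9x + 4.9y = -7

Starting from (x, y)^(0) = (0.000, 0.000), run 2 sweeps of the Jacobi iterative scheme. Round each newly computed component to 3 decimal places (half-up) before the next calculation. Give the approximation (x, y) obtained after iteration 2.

Iteration 1:
  x = (-8 - (2.3)·0.000) / (6.3) = -1.270
  y = (-7 - (-0.9)·0.000) / (4.9) = -1.429
Iteration 2:
  x = (-8 - (2.3)·-1.429) / (6.3) = -0.748
  y = (-7 - (-0.9)·-1.270) / (4.9) = -1.662

(-0.748, -1.662)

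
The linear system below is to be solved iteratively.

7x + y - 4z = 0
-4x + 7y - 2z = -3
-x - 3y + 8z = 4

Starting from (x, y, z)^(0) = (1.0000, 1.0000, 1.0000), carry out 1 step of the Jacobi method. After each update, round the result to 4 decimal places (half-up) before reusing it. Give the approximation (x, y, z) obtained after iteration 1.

Iteration 1:
  x = (0 - (1)·1.0000 - (-4)·1.0000) / (7) = 0.4286
  y = (-3 - (-4)·1.0000 - (-2)·1.0000) / (7) = 0.4286
  z = (4 - (-1)·1.0000 - (-3)·1.0000) / (8) = 1.0000

(0.4286, 0.4286, 1.0000)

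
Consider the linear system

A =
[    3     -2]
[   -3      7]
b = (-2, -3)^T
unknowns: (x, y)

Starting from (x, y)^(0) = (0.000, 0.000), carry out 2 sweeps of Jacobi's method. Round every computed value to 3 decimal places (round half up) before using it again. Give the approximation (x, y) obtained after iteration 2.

Iteration 1:
  x = (-2 - (-2)·0.000) / (3) = -0.667
  y = (-3 - (-3)·0.000) / (7) = -0.429
Iteration 2:
  x = (-2 - (-2)·-0.429) / (3) = -0.953
  y = (-3 - (-3)·-0.667) / (7) = -0.714

(-0.953, -0.714)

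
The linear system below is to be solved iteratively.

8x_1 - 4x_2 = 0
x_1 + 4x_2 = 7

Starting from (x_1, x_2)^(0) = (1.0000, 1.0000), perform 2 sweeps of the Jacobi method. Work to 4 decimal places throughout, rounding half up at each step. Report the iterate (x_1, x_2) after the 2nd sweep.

(0.7500, 1.6250)

Iteration 1:
  x_1 = (0 - (-4)·1.0000) / (8) = 0.5000
  x_2 = (7 - (1)·1.0000) / (4) = 1.5000
Iteration 2:
  x_1 = (0 - (-4)·1.5000) / (8) = 0.7500
  x_2 = (7 - (1)·0.5000) / (4) = 1.6250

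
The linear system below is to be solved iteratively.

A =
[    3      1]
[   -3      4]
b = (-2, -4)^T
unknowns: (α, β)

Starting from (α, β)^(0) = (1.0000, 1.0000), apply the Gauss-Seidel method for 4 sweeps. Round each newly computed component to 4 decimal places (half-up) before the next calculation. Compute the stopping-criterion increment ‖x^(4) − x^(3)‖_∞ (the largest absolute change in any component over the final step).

0.0573

Iteration 1:
  α = (-2 - (1)·1.0000) / (3) = -1.0000
  β = (-4 - (-3)·-1.0000) / (4) = -1.7500
Iteration 2:
  α = (-2 - (1)·-1.7500) / (3) = -0.0833
  β = (-4 - (-3)·-0.0833) / (4) = -1.0625
Iteration 3:
  α = (-2 - (1)·-1.0625) / (3) = -0.3125
  β = (-4 - (-3)·-0.3125) / (4) = -1.2344
Iteration 4:
  α = (-2 - (1)·-1.2344) / (3) = -0.2552
  β = (-4 - (-3)·-0.2552) / (4) = -1.1914
Change: (0.0573, 0.0430) → max |·| = 0.0573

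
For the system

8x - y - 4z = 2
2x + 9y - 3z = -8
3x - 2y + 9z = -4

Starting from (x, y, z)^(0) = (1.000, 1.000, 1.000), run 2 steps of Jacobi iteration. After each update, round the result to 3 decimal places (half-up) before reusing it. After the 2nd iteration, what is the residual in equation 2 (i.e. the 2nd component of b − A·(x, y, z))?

Iteration 1:
  x = (2 - (-1)·1.000 - (-4)·1.000) / (8) = 0.875
  y = (-8 - (2)·1.000 - (-3)·1.000) / (9) = -0.778
  z = (-4 - (3)·1.000 - (-2)·1.000) / (9) = -0.556
Iteration 2:
  x = (2 - (-1)·-0.778 - (-4)·-0.556) / (8) = -0.125
  y = (-8 - (2)·0.875 - (-3)·-0.556) / (9) = -1.269
  z = (-4 - (3)·0.875 - (-2)·-0.778) / (9) = -0.909
Residual b − A·x = (-1.905, 0.944, 2.018)

0.944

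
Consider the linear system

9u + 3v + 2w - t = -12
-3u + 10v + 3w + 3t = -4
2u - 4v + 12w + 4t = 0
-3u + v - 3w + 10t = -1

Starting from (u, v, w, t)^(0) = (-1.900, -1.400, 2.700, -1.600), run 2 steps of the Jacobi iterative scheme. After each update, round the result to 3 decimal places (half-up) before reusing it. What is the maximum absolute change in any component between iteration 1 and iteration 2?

0.690

Iteration 1:
  u = (-12 - (3)·-1.400 - (2)·2.700 - (-1)·-1.600) / (9) = -1.644
  v = (-4 - (-3)·-1.900 - (3)·2.700 - (3)·-1.600) / (10) = -1.300
  w = (0 - (2)·-1.900 - (-4)·-1.400 - (4)·-1.600) / (12) = 0.383
  t = (-1 - (-3)·-1.900 - (1)·-1.400 - (-3)·2.700) / (10) = 0.280
Iteration 2:
  u = (-12 - (3)·-1.300 - (2)·0.383 - (-1)·0.280) / (9) = -0.954
  v = (-4 - (-3)·-1.644 - (3)·0.383 - (3)·0.280) / (10) = -1.092
  w = (0 - (2)·-1.644 - (-4)·-1.300 - (4)·0.280) / (12) = -0.253
  t = (-1 - (-3)·-1.644 - (1)·-1.300 - (-3)·0.383) / (10) = -0.348
Change: (0.690, 0.208, -0.636, -0.628) → max |·| = 0.690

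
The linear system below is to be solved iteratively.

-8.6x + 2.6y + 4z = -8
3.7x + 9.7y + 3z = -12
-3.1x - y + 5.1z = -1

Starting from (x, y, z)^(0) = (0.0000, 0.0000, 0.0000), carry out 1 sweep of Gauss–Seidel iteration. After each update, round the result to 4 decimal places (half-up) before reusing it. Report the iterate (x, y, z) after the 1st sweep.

(0.9302, -1.5919, 0.0572)

Iteration 1:
  x = (-8 - (2.6)·0.0000 - (4)·0.0000) / (-8.6) = 0.9302
  y = (-12 - (3.7)·0.9302 - (3)·0.0000) / (9.7) = -1.5919
  z = (-1 - (-3.1)·0.9302 - (-1)·-1.5919) / (5.1) = 0.0572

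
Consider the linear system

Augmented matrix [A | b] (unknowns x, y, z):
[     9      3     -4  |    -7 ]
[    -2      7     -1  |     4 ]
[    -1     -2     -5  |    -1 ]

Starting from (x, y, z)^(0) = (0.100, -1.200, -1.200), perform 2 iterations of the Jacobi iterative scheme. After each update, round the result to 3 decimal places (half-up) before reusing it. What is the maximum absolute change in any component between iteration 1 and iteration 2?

Iteration 1:
  x = (-7 - (3)·-1.200 - (-4)·-1.200) / (9) = -0.911
  y = (4 - (-2)·0.100 - (-1)·-1.200) / (7) = 0.429
  z = (-1 - (-1)·0.100 - (-2)·-1.200) / (-5) = 0.660
Iteration 2:
  x = (-7 - (3)·0.429 - (-4)·0.660) / (9) = -0.627
  y = (4 - (-2)·-0.911 - (-1)·0.660) / (7) = 0.405
  z = (-1 - (-1)·-0.911 - (-2)·0.429) / (-5) = 0.211
Change: (0.284, -0.024, -0.449) → max |·| = 0.449

0.449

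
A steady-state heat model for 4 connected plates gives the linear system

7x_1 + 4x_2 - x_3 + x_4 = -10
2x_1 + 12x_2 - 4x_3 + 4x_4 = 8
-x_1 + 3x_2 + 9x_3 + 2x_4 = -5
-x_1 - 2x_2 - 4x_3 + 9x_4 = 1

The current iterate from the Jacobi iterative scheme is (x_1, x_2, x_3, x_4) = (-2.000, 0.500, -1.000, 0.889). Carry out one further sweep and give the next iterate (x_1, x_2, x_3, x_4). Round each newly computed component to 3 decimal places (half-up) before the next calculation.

One sweep:
  x_1 = (-10 - (4)·0.500 - (-1)·-1.000 - (1)·0.889) / (7) = -1.984
  x_2 = (8 - (2)·-2.000 - (-4)·-1.000 - (4)·0.889) / (12) = 0.370
  x_3 = (-5 - (-1)·-2.000 - (3)·0.500 - (2)·0.889) / (9) = -1.142
  x_4 = (1 - (-1)·-2.000 - (-2)·0.500 - (-4)·-1.000) / (9) = -0.444

(-1.984, 0.370, -1.142, -0.444)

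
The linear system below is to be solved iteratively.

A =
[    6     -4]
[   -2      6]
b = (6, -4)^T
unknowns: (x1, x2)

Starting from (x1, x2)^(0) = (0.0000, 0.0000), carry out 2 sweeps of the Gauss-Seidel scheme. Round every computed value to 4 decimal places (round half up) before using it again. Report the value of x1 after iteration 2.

Iteration 1:
  x1 = (6 - (-4)·0.0000) / (6) = 1.0000
  x2 = (-4 - (-2)·1.0000) / (6) = -0.3333
Iteration 2:
  x1 = (6 - (-4)·-0.3333) / (6) = 0.7778
  x2 = (-4 - (-2)·0.7778) / (6) = -0.4074

0.7778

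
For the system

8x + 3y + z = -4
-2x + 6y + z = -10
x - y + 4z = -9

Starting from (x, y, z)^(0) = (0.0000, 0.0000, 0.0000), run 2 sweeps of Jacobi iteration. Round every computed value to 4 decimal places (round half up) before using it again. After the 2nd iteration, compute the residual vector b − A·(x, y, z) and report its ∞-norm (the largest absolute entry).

2.1041

Iteration 1:
  x = (-4 - (3)·0.0000 - (1)·0.0000) / (8) = -0.5000
  y = (-10 - (-2)·0.0000 - (1)·0.0000) / (6) = -1.6667
  z = (-9 - (1)·0.0000 - (-1)·0.0000) / (4) = -2.2500
Iteration 2:
  x = (-4 - (3)·-1.6667 - (1)·-2.2500) / (8) = 0.4063
  y = (-10 - (-2)·-0.5000 - (1)·-2.2500) / (6) = -1.4583
  z = (-9 - (1)·-0.5000 - (-1)·-1.6667) / (4) = -2.5417
Residual b − A·x = (-0.3338, 2.1041, -0.6978); ∞-norm = 2.1041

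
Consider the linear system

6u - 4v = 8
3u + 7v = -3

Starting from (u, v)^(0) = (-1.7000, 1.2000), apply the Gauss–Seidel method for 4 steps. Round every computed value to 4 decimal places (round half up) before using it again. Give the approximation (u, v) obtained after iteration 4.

Iteration 1:
  u = (8 - (-4)·1.2000) / (6) = 2.1333
  v = (-3 - (3)·2.1333) / (7) = -1.3428
Iteration 2:
  u = (8 - (-4)·-1.3428) / (6) = 0.4381
  v = (-3 - (3)·0.4381) / (7) = -0.6163
Iteration 3:
  u = (8 - (-4)·-0.6163) / (6) = 0.9225
  v = (-3 - (3)·0.9225) / (7) = -0.8239
Iteration 4:
  u = (8 - (-4)·-0.8239) / (6) = 0.7841
  v = (-3 - (3)·0.7841) / (7) = -0.7646

(0.7841, -0.7646)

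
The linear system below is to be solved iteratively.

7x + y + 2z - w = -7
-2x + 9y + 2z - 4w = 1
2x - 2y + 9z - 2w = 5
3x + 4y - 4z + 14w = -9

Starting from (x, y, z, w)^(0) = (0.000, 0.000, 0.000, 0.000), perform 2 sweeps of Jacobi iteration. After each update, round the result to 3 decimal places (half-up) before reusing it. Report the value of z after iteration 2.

0.660

Iteration 1:
  x = (-7 - (1)·0.000 - (2)·0.000 - (-1)·0.000) / (7) = -1.000
  y = (1 - (-2)·0.000 - (2)·0.000 - (-4)·0.000) / (9) = 0.111
  z = (5 - (2)·0.000 - (-2)·0.000 - (-2)·0.000) / (9) = 0.556
  w = (-9 - (3)·0.000 - (4)·0.000 - (-4)·0.000) / (14) = -0.643
Iteration 2:
  x = (-7 - (1)·0.111 - (2)·0.556 - (-1)·-0.643) / (7) = -1.267
  y = (1 - (-2)·-1.000 - (2)·0.556 - (-4)·-0.643) / (9) = -0.520
  z = (5 - (2)·-1.000 - (-2)·0.111 - (-2)·-0.643) / (9) = 0.660
  w = (-9 - (3)·-1.000 - (4)·0.111 - (-4)·0.556) / (14) = -0.301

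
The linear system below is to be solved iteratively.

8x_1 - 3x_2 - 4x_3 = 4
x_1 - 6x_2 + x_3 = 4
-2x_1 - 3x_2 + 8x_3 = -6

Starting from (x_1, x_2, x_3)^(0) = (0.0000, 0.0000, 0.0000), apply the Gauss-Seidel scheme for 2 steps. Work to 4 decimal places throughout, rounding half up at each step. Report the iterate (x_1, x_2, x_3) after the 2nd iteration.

(-0.1406, -0.8307, -1.0967)

Iteration 1:
  x_1 = (4 - (-3)·0.0000 - (-4)·0.0000) / (8) = 0.5000
  x_2 = (4 - (1)·0.5000 - (1)·0.0000) / (-6) = -0.5833
  x_3 = (-6 - (-2)·0.5000 - (-3)·-0.5833) / (8) = -0.8437
Iteration 2:
  x_1 = (4 - (-3)·-0.5833 - (-4)·-0.8437) / (8) = -0.1406
  x_2 = (4 - (1)·-0.1406 - (1)·-0.8437) / (-6) = -0.8307
  x_3 = (-6 - (-2)·-0.1406 - (-3)·-0.8307) / (8) = -1.0967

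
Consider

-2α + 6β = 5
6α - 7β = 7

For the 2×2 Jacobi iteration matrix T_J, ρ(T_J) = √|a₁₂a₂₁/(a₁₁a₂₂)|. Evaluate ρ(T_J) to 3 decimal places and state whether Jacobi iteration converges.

a₁₂a₂₁/(a₁₁a₂₂) = (6)·(6) / ((-2)·(-7)) = 2.571429
ρ = √|2.571429| = √2.571429 = 1.604
ρ > 1, so Jacobi diverges

1.604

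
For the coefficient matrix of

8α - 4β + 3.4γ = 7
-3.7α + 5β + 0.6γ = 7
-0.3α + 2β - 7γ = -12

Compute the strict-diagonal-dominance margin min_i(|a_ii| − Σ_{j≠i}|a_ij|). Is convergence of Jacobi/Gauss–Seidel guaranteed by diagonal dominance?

0.6

row 1: |8| − (4+3.4) = 0.6
row 2: |5| − (3.7+0.6) = 0.7
row 3: |-7| − (0.3+2) = 4.7
minimum over rows = 0.6 → strictly diagonally dominant (convergence guaranteed)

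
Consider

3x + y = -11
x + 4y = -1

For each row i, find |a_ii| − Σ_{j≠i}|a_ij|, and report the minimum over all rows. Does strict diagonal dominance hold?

2

row 1: |3| − (1) = 2
row 2: |4| − (1) = 3
minimum over rows = 2 → strictly diagonally dominant (convergence guaranteed)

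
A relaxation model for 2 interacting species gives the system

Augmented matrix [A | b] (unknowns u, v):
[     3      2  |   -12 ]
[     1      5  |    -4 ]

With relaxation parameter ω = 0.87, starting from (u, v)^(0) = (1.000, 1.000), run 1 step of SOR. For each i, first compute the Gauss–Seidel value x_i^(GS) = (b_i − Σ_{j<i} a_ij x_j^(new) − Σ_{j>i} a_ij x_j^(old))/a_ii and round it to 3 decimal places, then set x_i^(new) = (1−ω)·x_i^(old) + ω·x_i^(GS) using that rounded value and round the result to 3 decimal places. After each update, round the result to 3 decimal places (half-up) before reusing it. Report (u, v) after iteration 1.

Iteration 1:
  u: GS value = (-12 - (2)·1.000) / (3) = -4.667;  u ← (1−ω)·1.000 + ω·-4.667 = -3.930
  v: GS value = (-4 - (1)·-3.930) / (5) = -0.014;  v ← (1−ω)·1.000 + ω·-0.014 = 0.118

(-3.930, 0.118)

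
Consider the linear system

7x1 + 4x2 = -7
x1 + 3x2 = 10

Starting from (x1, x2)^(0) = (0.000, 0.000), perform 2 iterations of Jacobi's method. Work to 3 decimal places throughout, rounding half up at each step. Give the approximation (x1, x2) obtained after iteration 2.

Iteration 1:
  x1 = (-7 - (4)·0.000) / (7) = -1.000
  x2 = (10 - (1)·0.000) / (3) = 3.333
Iteration 2:
  x1 = (-7 - (4)·3.333) / (7) = -2.905
  x2 = (10 - (1)·-1.000) / (3) = 3.667

(-2.905, 3.667)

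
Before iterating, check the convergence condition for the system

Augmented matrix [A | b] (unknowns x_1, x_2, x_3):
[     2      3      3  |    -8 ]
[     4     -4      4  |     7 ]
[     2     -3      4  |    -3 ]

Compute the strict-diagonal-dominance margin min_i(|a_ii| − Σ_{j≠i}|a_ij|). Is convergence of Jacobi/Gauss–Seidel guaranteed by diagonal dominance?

-4

row 1: |2| − (3+3) = -4
row 2: |-4| − (4+4) = -4
row 3: |4| − (2+3) = -1
minimum over rows = -4 → not strictly diagonally dominant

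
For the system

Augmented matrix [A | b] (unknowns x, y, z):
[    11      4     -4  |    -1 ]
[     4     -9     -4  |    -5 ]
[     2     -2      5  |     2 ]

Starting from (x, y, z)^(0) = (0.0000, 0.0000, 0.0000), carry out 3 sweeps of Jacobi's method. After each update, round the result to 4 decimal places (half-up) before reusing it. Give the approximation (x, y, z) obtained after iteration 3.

(0.0259, 0.1973, 0.5940)

Iteration 1:
  x = (-1 - (4)·0.0000 - (-4)·0.0000) / (11) = -0.0909
  y = (-5 - (4)·0.0000 - (-4)·0.0000) / (-9) = 0.5556
  z = (2 - (2)·0.0000 - (-2)·0.0000) / (5) = 0.4000
Iteration 2:
  x = (-1 - (4)·0.5556 - (-4)·0.4000) / (11) = -0.1475
  y = (-5 - (4)·-0.0909 - (-4)·0.4000) / (-9) = 0.3374
  z = (2 - (2)·-0.0909 - (-2)·0.5556) / (5) = 0.6586
Iteration 3:
  x = (-1 - (4)·0.3374 - (-4)·0.6586) / (11) = 0.0259
  y = (-5 - (4)·-0.1475 - (-4)·0.6586) / (-9) = 0.1973
  z = (2 - (2)·-0.1475 - (-2)·0.3374) / (5) = 0.5940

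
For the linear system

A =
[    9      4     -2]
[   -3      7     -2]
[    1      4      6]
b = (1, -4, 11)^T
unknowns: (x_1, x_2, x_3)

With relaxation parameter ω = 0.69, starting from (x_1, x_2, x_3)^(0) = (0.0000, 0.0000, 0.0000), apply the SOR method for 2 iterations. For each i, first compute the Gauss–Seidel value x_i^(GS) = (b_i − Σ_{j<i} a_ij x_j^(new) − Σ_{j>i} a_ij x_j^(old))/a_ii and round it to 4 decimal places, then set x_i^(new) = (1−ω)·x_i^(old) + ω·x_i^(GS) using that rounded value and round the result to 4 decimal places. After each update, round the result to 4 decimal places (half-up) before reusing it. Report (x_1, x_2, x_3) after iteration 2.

Iteration 1:
  x_1: GS value = (1 - (4)·0.0000 - (-2)·0.0000) / (9) = 0.1111;  x_1 ← (1−ω)·0.0000 + ω·0.1111 = 0.0767
  x_2: GS value = (-4 - (-3)·0.0767 - (-2)·0.0000) / (7) = -0.5386;  x_2 ← (1−ω)·0.0000 + ω·-0.5386 = -0.3716
  x_3: GS value = (11 - (1)·0.0767 - (4)·-0.3716) / (6) = 2.0683;  x_3 ← (1−ω)·0.0000 + ω·2.0683 = 1.4271
Iteration 2:
  x_1: GS value = (1 - (4)·-0.3716 - (-2)·1.4271) / (9) = 0.5934;  x_1 ← (1−ω)·0.0767 + ω·0.5934 = 0.4332
  x_2: GS value = (-4 - (-3)·0.4332 - (-2)·1.4271) / (7) = 0.0220;  x_2 ← (1−ω)·-0.3716 + ω·0.0220 = -0.1000
  x_3: GS value = (11 - (1)·0.4332 - (4)·-0.1000) / (6) = 1.8278;  x_3 ← (1−ω)·1.4271 + ω·1.8278 = 1.7036

(0.4332, -0.1000, 1.7036)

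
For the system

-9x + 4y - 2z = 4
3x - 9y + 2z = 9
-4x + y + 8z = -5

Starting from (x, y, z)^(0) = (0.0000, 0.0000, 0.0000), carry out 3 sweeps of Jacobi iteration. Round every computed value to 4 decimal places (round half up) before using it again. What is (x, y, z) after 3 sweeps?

Iteration 1:
  x = (4 - (4)·0.0000 - (-2)·0.0000) / (-9) = -0.4444
  y = (9 - (3)·0.0000 - (2)·0.0000) / (-9) = -1.0000
  z = (-5 - (-4)·0.0000 - (1)·0.0000) / (8) = -0.6250
Iteration 2:
  x = (4 - (4)·-1.0000 - (-2)·-0.6250) / (-9) = -0.7500
  y = (9 - (3)·-0.4444 - (2)·-0.6250) / (-9) = -1.2870
  z = (-5 - (-4)·-0.4444 - (1)·-1.0000) / (8) = -0.7222
Iteration 3:
  x = (4 - (4)·-1.2870 - (-2)·-0.7222) / (-9) = -0.8560
  y = (9 - (3)·-0.7500 - (2)·-0.7222) / (-9) = -1.4105
  z = (-5 - (-4)·-0.7500 - (1)·-1.2870) / (8) = -0.8391

(-0.8560, -1.4105, -0.8391)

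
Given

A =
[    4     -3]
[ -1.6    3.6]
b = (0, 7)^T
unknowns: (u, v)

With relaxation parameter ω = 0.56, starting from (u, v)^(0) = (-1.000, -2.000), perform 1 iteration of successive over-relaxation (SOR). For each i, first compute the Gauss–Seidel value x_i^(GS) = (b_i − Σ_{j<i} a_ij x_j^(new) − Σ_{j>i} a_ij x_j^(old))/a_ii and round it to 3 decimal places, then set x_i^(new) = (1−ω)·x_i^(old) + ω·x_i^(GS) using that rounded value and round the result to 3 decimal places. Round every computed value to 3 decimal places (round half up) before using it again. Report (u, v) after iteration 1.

(-1.280, -0.109)

Iteration 1:
  u: GS value = (0 - (-3)·-2.000) / (4) = -1.500;  u ← (1−ω)·-1.000 + ω·-1.500 = -1.280
  v: GS value = (7 - (-1.6)·-1.280) / (3.6) = 1.376;  v ← (1−ω)·-2.000 + ω·1.376 = -0.109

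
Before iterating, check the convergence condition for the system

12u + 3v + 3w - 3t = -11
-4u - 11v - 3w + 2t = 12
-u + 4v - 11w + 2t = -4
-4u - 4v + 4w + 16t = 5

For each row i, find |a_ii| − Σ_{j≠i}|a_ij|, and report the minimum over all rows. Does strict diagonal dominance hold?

2

row 1: |12| − (3+3+3) = 3
row 2: |-11| − (4+3+2) = 2
row 3: |-11| − (1+4+2) = 4
row 4: |16| − (4+4+4) = 4
minimum over rows = 2 → strictly diagonally dominant (convergence guaranteed)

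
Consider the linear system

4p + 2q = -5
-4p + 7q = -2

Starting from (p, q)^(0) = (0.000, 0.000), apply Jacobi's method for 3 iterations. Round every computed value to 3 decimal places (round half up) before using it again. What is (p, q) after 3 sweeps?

Iteration 1:
  p = (-5 - (2)·0.000) / (4) = -1.250
  q = (-2 - (-4)·0.000) / (7) = -0.286
Iteration 2:
  p = (-5 - (2)·-0.286) / (4) = -1.107
  q = (-2 - (-4)·-1.250) / (7) = -1.000
Iteration 3:
  p = (-5 - (2)·-1.000) / (4) = -0.750
  q = (-2 - (-4)·-1.107) / (7) = -0.918

(-0.750, -0.918)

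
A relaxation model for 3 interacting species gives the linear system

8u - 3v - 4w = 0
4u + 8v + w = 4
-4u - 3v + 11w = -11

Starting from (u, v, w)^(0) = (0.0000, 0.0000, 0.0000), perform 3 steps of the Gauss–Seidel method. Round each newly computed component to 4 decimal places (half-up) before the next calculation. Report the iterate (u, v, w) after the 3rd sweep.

(-0.1711, 0.6968, -0.8722)

Iteration 1:
  u = (0 - (-3)·0.0000 - (-4)·0.0000) / (8) = 0.0000
  v = (4 - (4)·0.0000 - (1)·0.0000) / (8) = 0.5000
  w = (-11 - (-4)·0.0000 - (-3)·0.5000) / (11) = -0.8636
Iteration 2:
  u = (0 - (-3)·0.5000 - (-4)·-0.8636) / (8) = -0.2443
  v = (4 - (4)·-0.2443 - (1)·-0.8636) / (8) = 0.7301
  w = (-11 - (-4)·-0.2443 - (-3)·0.7301) / (11) = -0.8897
Iteration 3:
  u = (0 - (-3)·0.7301 - (-4)·-0.8897) / (8) = -0.1711
  v = (4 - (4)·-0.1711 - (1)·-0.8897) / (8) = 0.6968
  w = (-11 - (-4)·-0.1711 - (-3)·0.6968) / (11) = -0.8722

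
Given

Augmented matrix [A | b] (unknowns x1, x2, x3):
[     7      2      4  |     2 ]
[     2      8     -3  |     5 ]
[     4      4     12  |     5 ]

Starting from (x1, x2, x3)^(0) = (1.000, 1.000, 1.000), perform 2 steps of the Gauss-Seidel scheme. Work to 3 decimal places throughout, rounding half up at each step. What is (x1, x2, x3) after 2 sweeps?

Iteration 1:
  x1 = (2 - (2)·1.000 - (4)·1.000) / (7) = -0.571
  x2 = (5 - (2)·-0.571 - (-3)·1.000) / (8) = 1.143
  x3 = (5 - (4)·-0.571 - (4)·1.143) / (12) = 0.226
Iteration 2:
  x1 = (2 - (2)·1.143 - (4)·0.226) / (7) = -0.170
  x2 = (5 - (2)·-0.170 - (-3)·0.226) / (8) = 0.752
  x3 = (5 - (4)·-0.170 - (4)·0.752) / (12) = 0.223

(-0.170, 0.752, 0.223)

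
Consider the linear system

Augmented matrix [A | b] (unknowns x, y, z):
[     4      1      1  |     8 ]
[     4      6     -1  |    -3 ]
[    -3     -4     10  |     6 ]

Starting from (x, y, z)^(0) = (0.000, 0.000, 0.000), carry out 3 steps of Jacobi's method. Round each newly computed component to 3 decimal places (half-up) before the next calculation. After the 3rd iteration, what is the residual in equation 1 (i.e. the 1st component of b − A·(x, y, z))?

0.419

Iteration 1:
  x = (8 - (1)·0.000 - (1)·0.000) / (4) = 2.000
  y = (-3 - (4)·0.000 - (-1)·0.000) / (6) = -0.500
  z = (6 - (-3)·0.000 - (-4)·0.000) / (10) = 0.600
Iteration 2:
  x = (8 - (1)·-0.500 - (1)·0.600) / (4) = 1.975
  y = (-3 - (4)·2.000 - (-1)·0.600) / (6) = -1.733
  z = (6 - (-3)·2.000 - (-4)·-0.500) / (10) = 1.000
Iteration 3:
  x = (8 - (1)·-1.733 - (1)·1.000) / (4) = 2.183
  y = (-3 - (4)·1.975 - (-1)·1.000) / (6) = -1.650
  z = (6 - (-3)·1.975 - (-4)·-1.733) / (10) = 0.499
Residual b − A·x = (0.419, -1.333, 0.959)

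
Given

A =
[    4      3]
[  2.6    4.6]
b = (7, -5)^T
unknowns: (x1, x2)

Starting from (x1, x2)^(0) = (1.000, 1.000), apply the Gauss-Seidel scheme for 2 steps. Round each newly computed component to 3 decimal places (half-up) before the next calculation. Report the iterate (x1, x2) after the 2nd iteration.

(2.989, -2.776)

Iteration 1:
  x1 = (7 - (3)·1.000) / (4) = 1.000
  x2 = (-5 - (2.6)·1.000) / (4.6) = -1.652
Iteration 2:
  x1 = (7 - (3)·-1.652) / (4) = 2.989
  x2 = (-5 - (2.6)·2.989) / (4.6) = -2.776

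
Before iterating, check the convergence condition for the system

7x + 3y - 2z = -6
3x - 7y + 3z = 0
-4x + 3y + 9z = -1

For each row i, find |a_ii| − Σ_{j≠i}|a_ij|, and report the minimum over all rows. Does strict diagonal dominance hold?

1

row 1: |7| − (3+2) = 2
row 2: |-7| − (3+3) = 1
row 3: |9| − (4+3) = 2
minimum over rows = 1 → strictly diagonally dominant (convergence guaranteed)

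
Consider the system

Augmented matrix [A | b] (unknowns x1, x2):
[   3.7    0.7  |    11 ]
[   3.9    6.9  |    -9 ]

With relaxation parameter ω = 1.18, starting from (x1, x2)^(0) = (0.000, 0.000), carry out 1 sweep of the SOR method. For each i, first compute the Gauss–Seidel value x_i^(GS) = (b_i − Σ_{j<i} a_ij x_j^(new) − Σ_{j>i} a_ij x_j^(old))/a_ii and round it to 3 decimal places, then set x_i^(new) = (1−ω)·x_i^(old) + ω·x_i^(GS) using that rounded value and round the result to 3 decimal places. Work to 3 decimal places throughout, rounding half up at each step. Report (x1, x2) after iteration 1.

Iteration 1:
  x1: GS value = (11 - (0.7)·0.000) / (3.7) = 2.973;  x1 ← (1−ω)·0.000 + ω·2.973 = 3.508
  x2: GS value = (-9 - (3.9)·3.508) / (6.9) = -3.287;  x2 ← (1−ω)·0.000 + ω·-3.287 = -3.879

(3.508, -3.879)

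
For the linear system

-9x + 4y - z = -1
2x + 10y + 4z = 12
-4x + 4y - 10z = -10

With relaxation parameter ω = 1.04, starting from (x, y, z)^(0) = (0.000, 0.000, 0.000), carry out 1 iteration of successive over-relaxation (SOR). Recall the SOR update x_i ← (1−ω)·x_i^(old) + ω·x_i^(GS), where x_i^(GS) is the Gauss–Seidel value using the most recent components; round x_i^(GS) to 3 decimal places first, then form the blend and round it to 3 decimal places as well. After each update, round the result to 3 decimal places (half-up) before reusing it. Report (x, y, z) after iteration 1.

Iteration 1:
  x: GS value = (-1 - (4)·0.000 - (-1)·0.000) / (-9) = 0.111;  x ← (1−ω)·0.000 + ω·0.111 = 0.115
  y: GS value = (12 - (2)·0.115 - (4)·0.000) / (10) = 1.177;  y ← (1−ω)·0.000 + ω·1.177 = 1.224
  z: GS value = (-10 - (-4)·0.115 - (4)·1.224) / (-10) = 1.444;  z ← (1−ω)·0.000 + ω·1.444 = 1.502

(0.115, 1.224, 1.502)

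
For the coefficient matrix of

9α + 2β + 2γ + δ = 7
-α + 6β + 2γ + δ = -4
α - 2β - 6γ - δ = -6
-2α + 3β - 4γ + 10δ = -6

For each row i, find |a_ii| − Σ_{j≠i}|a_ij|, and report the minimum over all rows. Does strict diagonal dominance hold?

row 1: |9| − (2+2+1) = 4
row 2: |6| − (1+2+1) = 2
row 3: |-6| − (1+2+1) = 2
row 4: |10| − (2+3+4) = 1
minimum over rows = 1 → strictly diagonally dominant (convergence guaranteed)

1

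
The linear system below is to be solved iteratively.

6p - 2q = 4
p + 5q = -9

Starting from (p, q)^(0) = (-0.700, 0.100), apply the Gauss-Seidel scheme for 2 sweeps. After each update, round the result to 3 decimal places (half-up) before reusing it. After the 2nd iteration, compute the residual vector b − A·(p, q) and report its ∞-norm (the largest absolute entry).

0.272

Iteration 1:
  p = (4 - (-2)·0.100) / (6) = 0.700
  q = (-9 - (1)·0.700) / (5) = -1.940
Iteration 2:
  p = (4 - (-2)·-1.940) / (6) = 0.020
  q = (-9 - (1)·0.020) / (5) = -1.804
Residual b − A·x = (0.272, 0.000); ∞-norm = 0.272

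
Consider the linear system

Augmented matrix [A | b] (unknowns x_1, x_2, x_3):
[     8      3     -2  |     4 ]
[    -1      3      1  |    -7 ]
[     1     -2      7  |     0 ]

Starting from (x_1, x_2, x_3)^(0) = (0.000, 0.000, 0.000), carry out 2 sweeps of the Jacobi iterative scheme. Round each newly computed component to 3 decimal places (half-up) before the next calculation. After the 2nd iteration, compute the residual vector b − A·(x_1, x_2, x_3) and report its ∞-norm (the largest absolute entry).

1.975

Iteration 1:
  x_1 = (4 - (3)·0.000 - (-2)·0.000) / (8) = 0.500
  x_2 = (-7 - (-1)·0.000 - (1)·0.000) / (3) = -2.333
  x_3 = (0 - (1)·0.000 - (-2)·0.000) / (7) = 0.000
Iteration 2:
  x_1 = (4 - (3)·-2.333 - (-2)·0.000) / (8) = 1.375
  x_2 = (-7 - (-1)·0.500 - (1)·0.000) / (3) = -2.167
  x_3 = (0 - (1)·0.500 - (-2)·-2.333) / (7) = -0.738
Residual b − A·x = (-1.975, 1.614, -0.543); ∞-norm = 1.975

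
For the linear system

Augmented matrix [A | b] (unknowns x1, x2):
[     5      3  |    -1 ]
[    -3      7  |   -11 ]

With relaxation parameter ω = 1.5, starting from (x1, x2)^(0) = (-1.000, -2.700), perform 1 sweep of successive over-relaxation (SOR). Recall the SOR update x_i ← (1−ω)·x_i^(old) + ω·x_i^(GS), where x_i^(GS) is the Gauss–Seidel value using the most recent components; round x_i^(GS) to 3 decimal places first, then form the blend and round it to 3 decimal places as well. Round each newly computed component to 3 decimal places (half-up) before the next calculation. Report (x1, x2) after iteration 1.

Iteration 1:
  x1: GS value = (-1 - (3)·-2.700) / (5) = 1.420;  x1 ← (1−ω)·-1.000 + ω·1.420 = 2.630
  x2: GS value = (-11 - (-3)·2.630) / (7) = -0.444;  x2 ← (1−ω)·-2.700 + ω·-0.444 = 0.684

(2.630, 0.684)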